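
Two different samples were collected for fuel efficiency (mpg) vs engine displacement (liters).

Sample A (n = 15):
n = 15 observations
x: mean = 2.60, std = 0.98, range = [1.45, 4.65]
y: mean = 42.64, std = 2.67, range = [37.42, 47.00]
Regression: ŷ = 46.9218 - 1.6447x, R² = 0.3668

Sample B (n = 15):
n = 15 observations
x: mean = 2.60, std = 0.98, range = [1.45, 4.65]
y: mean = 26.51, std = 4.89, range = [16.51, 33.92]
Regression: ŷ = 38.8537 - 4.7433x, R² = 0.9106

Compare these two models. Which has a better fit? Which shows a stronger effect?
Model B has the better fit (R² = 0.9106 vs 0.3668). Model B shows the stronger effect (|β₁| = 4.7433 vs 1.6447).

Model Comparison:

Which explains more variance? (R²)
- Model A: R² = 0.3668 → 36.68% of variance in fuel efficiency explained
- Model B: R² = 0.9106 → 91.06% of variance in fuel efficiency explained
- 0.9106 > 0.3668 → Model B has the better fit

Strength of effect — compare |β₁|:
- Model A: β₁ = -1.6447 → predicted fuel efficiency falls 1.6447 mpg per additional liter of engine displacement
- Model B: β₁ = -4.7433 → predicted fuel efficiency falls 4.7433 mpg per additional liter of engine displacement
- |-1.6447| < |-4.7433| → Model B shows the stronger marginal effect

Note: A better fit (higher R²) doesn't necessarily mean a more important relationship.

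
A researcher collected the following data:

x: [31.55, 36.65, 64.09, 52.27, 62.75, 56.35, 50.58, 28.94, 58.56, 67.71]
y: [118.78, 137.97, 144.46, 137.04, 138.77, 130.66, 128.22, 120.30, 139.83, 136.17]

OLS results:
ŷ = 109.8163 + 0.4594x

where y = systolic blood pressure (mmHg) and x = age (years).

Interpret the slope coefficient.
On average, blood pressure is about 0.4594 mmHg higher for every extra year of age.

β₁ = 0.4594 is the change in predicted blood pressure (mmHg) per additional year of age.

Interpretation:
- Age up by 1 year → predicted blood pressure increases by 0.4594 mmHg
- This is a linear approximation: the same per-unit change is assumed across the whole observed x range
- The sign (+) gives the direction; the magnitude 0.4594 gives the size of the effect per year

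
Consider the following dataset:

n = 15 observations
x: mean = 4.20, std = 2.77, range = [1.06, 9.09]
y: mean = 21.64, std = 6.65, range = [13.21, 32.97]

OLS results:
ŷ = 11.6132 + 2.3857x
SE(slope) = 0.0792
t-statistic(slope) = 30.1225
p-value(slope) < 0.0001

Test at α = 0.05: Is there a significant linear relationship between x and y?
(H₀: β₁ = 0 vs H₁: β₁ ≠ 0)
Reject H₀: p-value < 0.0001 < α = 0.05. The linear relationship is significant at the 5% level.

Hypothesis test for the slope coefficient:

H₀: β₁ = 0 (no linear relationship)
H₁: β₁ ≠ 0 (linear relationship exists)

Test statistic: t = β̂₁ / SE(β̂₁) = 2.3857 / 0.0792 = 30.1225

p < 0.0001: how often a slope estimate this far from 0 (in SE units) would arise by chance if β₁ were truly 0.

Decision rule: reject H₀ if p-value < α.
p-value < 0.0001 < α = 0.05 → reject H₀.

Conclusion: the linear association between x and y is significant at the 5% level.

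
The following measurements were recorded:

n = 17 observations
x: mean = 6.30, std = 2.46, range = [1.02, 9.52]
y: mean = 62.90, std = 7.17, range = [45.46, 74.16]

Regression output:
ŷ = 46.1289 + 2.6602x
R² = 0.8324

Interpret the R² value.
The model explains 83.24% of the variance in y (R² = 0.8324), leaving 16.76% unexplained; the fit is strong.

R² (coefficient of determination) measures the proportion of variance in y explained by the regression model.

Here R² = 0.8324:
- Explained: 83.24% of the variation in y
- Unexplained (residual): 100% − 83.24% = 16.76%
- Rule of thumb (below 0.3 weak; 0.3 to below 0.7 moderate; 0.7 and above strong) → strong

Equivalently, for simple linear regression R² = r², so |r| = √0.8324 ≈ 0.9124.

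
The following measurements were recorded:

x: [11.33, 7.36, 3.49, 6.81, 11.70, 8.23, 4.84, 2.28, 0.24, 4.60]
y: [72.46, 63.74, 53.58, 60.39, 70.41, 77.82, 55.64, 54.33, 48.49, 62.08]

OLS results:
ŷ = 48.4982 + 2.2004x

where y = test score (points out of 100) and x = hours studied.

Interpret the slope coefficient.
For each additional hour of study time, predicted test score increases by approximately 2.2004 points.

The slope coefficient β₁ = 2.2004 represents the marginal effect of study time on test score.

Interpretation:
- Study time up by 1 hour → predicted test score increases by 2.2004 points
- The effect is assumed constant over the observed range of x (linearity)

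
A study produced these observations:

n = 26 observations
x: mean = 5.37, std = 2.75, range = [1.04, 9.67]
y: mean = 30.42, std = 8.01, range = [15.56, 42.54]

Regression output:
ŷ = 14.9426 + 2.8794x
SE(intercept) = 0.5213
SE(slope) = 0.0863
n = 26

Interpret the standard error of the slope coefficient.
The slope 2.8794 is pinned down to within about ±0.0863 (one SE) by these data — relative uncertainty 3.0%, i.e. precise.

SE(β̂₁) = 0.0863 says: if we drew many samples of n = 26 from the same population and refit each time, the fitted slopes would scatter with a standard deviation of roughly 0.0863 around the true β₁.

Relative precision:
- SE / |β̂₁| = 0.0863 / 2.8794 = 3.0%
- Rule of thumb (under 20%: precise; 20% to under 50%: moderately precise; 50% or more: imprecise) → precise

Link to interval estimation: a confidence interval for β₁ is β̂₁ ± t* × 0.0863, so SE sets the half-width per unit of t*.

What drives SE(β̂₁): wider spread of x values → smaller SE.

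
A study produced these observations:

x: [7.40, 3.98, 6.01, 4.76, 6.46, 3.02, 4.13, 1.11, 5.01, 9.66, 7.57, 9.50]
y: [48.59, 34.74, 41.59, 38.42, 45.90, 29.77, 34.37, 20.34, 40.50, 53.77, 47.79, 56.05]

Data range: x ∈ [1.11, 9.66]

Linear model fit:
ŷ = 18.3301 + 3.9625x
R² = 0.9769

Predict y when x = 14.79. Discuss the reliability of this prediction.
ŷ = 76.9355, but this is extrapolation (above the data range [1.11, 9.66]) and may be unreliable.

Prediction calculation:
ŷ = 18.3301 + 3.9625 × 14.79
ŷ = 76.9355

Reliability:
- Data range: x ∈ [1.11, 9.66]
- Prediction point: x = 14.79 is 5.13 units above the observed range → this is EXTRAPOLATION, not interpolation

Why that matters here:
- The standard error of prediction grows with (x − x̄)², and x = 14.79 is far from x̄ = 5.72
- There are no observations near this x to validate the fitted line there

Report the number if required, but flag clearly that it is an extrapolation.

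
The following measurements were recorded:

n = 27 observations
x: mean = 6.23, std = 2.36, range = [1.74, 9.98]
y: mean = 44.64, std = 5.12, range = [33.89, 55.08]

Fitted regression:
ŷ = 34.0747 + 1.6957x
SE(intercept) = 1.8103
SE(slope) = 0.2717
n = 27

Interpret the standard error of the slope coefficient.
The slope 1.6957 is pinned down to within about ±0.2717 (one SE) by these data — relative uncertainty 16.0%, i.e. precise.

SE(β̂₁) = s / √Sxx, where s is the residual standard deviation and Sxx = Σ(x − x̄)². It is the yardstick for how far β̂₁ = 1.6957 could plausibly be from the true slope.

Relative precision:
- SE / |β̂₁| = 0.2717 / 1.6957 = 16.0%
- Rule of thumb (under 20%: precise; 20% to under 50%: moderately precise; 50% or more: imprecise) → precise

Link to the t-test: t = β̂₁ / SE(β̂₁) = 1.6957 / 0.2717 = 6.2411, the statistic for H₀: β₁ = 0.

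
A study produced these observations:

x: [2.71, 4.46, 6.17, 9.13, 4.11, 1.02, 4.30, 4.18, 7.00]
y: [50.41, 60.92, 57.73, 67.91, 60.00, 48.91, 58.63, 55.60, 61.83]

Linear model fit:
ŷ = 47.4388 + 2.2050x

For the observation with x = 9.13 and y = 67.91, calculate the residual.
Residual = 0.3395

The residual is the difference between the actual value and the predicted value:

Residual = y - ŷ

Step 1: Calculate predicted value
ŷ = 47.4388 + 2.2050 × 9.13
ŷ = 67.5705

Step 2: Calculate residual
Residual = 67.91 - 67.5705
Residual = 0.3395

The residual is positive, so the observed y = 67.91 sits above the regression line (the line underestimates it by 0.3395).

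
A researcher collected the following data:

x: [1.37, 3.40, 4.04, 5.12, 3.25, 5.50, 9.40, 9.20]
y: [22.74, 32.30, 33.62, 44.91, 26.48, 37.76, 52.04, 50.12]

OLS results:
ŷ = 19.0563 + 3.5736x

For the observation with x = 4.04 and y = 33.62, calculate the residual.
Residual = 0.1264

The residual is the difference between the actual value and the predicted value:

Residual = y - ŷ

Step 1: Calculate predicted value
ŷ = 19.0563 + 3.5736 × 4.04
ŷ = 33.4936

Step 2: Calculate residual
Residual = 33.62 - 33.4936
Residual = 0.1264

Interpretation: the model underestimates the actual value by 0.1264 at this point (positive residual → observation lies above the fitted line).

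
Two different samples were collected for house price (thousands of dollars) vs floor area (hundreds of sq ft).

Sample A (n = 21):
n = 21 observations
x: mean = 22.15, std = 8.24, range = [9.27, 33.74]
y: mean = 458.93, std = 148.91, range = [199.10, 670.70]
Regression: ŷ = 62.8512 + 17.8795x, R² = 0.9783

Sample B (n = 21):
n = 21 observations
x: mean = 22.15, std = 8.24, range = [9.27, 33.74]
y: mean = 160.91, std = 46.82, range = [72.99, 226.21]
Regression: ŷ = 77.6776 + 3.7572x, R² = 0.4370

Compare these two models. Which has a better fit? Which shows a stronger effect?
Model A has the better fit (R² = 0.9783 vs 0.4370). Model A shows the stronger effect (|β₁| = 17.8795 vs 3.7572).

Model Comparison:

Goodness of fit (R²):
- Model A: R² = 0.9783 → 97.83% of variance in house price explained
- Model B: R² = 0.4370 → 43.70% of variance in house price explained
- 0.9783 > 0.4370 → Model A has the better fit

Strength of effect — compare |β₁|:
- Model A: β₁ = 17.8795 → predicted house price rises 17.8795 thousand dollars per additional hundred sq ft of floor area
- Model B: β₁ = 3.7572 → predicted house price rises 3.7572 thousand dollars per additional hundred sq ft of floor area
- |17.8795| > |3.7572| → Model A shows the stronger marginal effect

Note: The two samples could reflect different populations, time periods, or measurement quality.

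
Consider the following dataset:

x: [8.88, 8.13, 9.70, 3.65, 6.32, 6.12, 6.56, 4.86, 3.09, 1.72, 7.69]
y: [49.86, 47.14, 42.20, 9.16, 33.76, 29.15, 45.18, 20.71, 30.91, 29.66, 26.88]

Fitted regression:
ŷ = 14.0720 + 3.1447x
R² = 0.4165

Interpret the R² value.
R² = 0.4165 means 41.65% of the variation in y is explained by the linear relationship with x. This indicates a moderate fit.

The coefficient of determination R² is the fraction of the total variation in y that the fitted line accounts for.

Here R² = 0.4165:
- Explained: 41.65% of the variation in y
- Unexplained (residual): 100% − 41.65% = 58.35%
- Rule of thumb (below 0.3 weak; 0.3 to below 0.7 moderate; 0.7 and above strong) → moderate

Calculation: R² = 1 − (SS_res / SS_tot), where SS_res is the sum of squared residuals and SS_tot the total sum of squares.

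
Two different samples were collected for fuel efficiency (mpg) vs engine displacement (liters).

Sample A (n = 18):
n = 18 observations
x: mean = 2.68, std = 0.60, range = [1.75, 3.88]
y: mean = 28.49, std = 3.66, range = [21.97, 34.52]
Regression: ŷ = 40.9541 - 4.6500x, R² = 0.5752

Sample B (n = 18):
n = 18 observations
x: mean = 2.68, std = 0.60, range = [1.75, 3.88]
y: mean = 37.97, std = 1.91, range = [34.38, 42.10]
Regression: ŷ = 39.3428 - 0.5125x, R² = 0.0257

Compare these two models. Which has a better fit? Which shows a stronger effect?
Model A has the better fit (R² = 0.5752 vs 0.0257). Model A shows the stronger effect (|β₁| = 4.6500 vs 0.5125).

Model Comparison:

Fit — compare R²:
- Model A: R² = 0.5752 → 57.52% of variance in fuel efficiency explained
- Model B: R² = 0.0257 → 2.57% of variance in fuel efficiency explained
- 0.5752 > 0.0257 → Model A has the better fit

Which has the larger per-liter effect? (|β₁|)
- Model A: β₁ = -4.6500 → predicted fuel efficiency falls 4.6500 mpg per additional liter of engine displacement
- Model B: β₁ = -0.5125 → predicted fuel efficiency falls 0.5125 mpg per additional liter of engine displacement
- |-4.6500| > |-0.5125| → Model A shows the stronger marginal effect

Note: R² measures how tightly points cluster around the line; β₁ measures how steep the line is — they answer different questions.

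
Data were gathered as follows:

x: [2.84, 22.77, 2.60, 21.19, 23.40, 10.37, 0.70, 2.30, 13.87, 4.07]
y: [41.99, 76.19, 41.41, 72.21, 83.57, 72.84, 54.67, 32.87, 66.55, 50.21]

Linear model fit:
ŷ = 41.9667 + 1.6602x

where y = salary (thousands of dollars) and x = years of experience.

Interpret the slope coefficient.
For each additional year of experience, predicted salary increases by approximately 1.6602 thousand dollars.

The slope β₁ = 1.6602 gives the rate at which the fitted salary changes with experience.

Interpretation:
- Experience up by 1 year → predicted salary increases by 1.6602 thousand dollars
- The effect is assumed constant over the observed range of x (linearity)

(β₀ = 41.9667 is the fitted value at x = 0 and is not part of the slope interpretation.)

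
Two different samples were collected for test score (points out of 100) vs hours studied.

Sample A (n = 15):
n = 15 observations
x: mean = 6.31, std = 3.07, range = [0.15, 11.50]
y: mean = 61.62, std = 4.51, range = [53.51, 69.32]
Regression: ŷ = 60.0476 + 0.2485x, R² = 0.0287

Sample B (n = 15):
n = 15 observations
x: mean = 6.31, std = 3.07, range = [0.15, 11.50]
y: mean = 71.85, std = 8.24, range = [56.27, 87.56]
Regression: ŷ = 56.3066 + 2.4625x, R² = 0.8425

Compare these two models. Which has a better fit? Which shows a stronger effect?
Model B has the better fit (R² = 0.8425 vs 0.0287). Model B shows the stronger effect (|β₁| = 2.4625 vs 0.2485).

Model Comparison:

Which explains more variance? (R²)
- Model A: R² = 0.0287 → 2.87% of variance in test score explained
- Model B: R² = 0.8425 → 84.25% of variance in test score explained
- 0.8425 > 0.0287 → Model B has the better fit

Which has the larger per-hour effect? (|β₁|)
- Model A: β₁ = 0.2485 → predicted test score rises 0.2485 points per additional hour of study time
- Model B: β₁ = 2.4625 → predicted test score rises 2.4625 points per additional hour of study time
- |0.2485| < |2.4625| → Model B shows the stronger marginal effect

Notes:
- A better fit (higher R²) doesn't necessarily mean a more important relationship.
- The two samples could reflect different populations, time periods, or measurement quality.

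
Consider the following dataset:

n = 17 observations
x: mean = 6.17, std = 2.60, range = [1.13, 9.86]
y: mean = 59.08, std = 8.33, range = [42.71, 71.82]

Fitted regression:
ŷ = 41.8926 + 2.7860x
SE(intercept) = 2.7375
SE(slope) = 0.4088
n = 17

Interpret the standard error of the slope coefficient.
SE(slope) = 0.4088 measures the uncertainty in the estimated slope. The coefficient is estimated precisely (SE/|β̂₁| = 14.7%).

SE(β̂₁) = 0.4088 says: if we drew many samples of n = 17 from the same population and refit each time, the fitted slopes would scatter with a standard deviation of roughly 0.4088 around the true β₁.

Relative precision:
- SE / |β̂₁| = 0.4088 / 2.7860 = 14.7%
- Rule of thumb (under 20%: precise; 20% to under 50%: moderately precise; 50% or more: imprecise) → precise

Rough 95% range (±2 SE): 2.7860 ± 0.8176 → (1.9684, 3.6036).

What drives SE(β̂₁): wider spread of x values → smaller SE; larger n (here n = 17) → smaller SE; more residual scatter → larger SE.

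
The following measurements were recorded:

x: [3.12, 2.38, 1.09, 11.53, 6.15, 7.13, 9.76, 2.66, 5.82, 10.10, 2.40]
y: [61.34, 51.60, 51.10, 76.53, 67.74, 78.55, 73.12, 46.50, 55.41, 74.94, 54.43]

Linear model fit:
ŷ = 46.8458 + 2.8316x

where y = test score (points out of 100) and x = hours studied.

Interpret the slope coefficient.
An increase of one hour in study time is associated with a 2.8316 points increase in predicted test score.

β₁ = 2.8316 is the change in predicted test score (points) per additional hour of study time.

Interpretation:
- Study time up by 1 hour → predicted test score increases by 2.8316 points
- The effect is assumed constant over the observed range of x (linearity)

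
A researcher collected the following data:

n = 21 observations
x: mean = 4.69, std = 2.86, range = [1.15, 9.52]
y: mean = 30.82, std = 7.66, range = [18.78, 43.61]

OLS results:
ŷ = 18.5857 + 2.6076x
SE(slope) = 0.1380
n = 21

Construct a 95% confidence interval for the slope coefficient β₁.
The 95% CI for β₁ is (2.3188, 2.8964)

Confidence interval for the slope:

The 95% CI for β₁ is: β̂₁ ± t*(α/2, n-2) × SE(β̂₁)

Step 1: Find critical t-value
- Confidence level = 0.95
- Degrees of freedom = n - 2 = 21 - 2 = 19
- t*(α/2, 19) = 2.0930

Step 2: Calculate margin of error
Margin = 2.0930 × 0.1380 = 0.2888

Step 3: Construct interval
CI = 2.6076 ± 0.2888
CI = (2.3188, 2.8964)

Interpretation: intervals built this way capture the true β₁ in 95% of repeated samples; here the plausible range for the per-unit effect of x on y is 2.3188 to 2.8964.
Both endpoints are positive, so the data support a genuinely positive slope at this confidence level.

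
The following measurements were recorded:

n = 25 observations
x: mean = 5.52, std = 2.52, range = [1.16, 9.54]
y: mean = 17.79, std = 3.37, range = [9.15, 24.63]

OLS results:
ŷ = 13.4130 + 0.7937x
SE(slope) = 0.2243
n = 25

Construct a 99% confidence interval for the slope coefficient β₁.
The 99% CI for β₁ is (0.1640, 1.4234)

Confidence interval for the slope:

The 99% CI for β₁ is: β̂₁ ± t*(α/2, n-2) × SE(β̂₁)

Step 1: Find critical t-value
- Confidence level = 0.99
- Degrees of freedom = n - 2 = 25 - 2 = 23
- t*(α/2, 23) = 2.8073

Step 2: Calculate margin of error
Margin = 2.8073 × 0.2243 = 0.6297

Step 3: Construct interval
CI = 0.7937 ± 0.6297
CI = (0.1640, 1.4234)

Interpretation: each one-unit increase in x is associated with a change in mean y of between 0.1640 and 1.4234, with 99% confidence.
Both endpoints are positive, so the data support a genuinely positive slope at this confidence level.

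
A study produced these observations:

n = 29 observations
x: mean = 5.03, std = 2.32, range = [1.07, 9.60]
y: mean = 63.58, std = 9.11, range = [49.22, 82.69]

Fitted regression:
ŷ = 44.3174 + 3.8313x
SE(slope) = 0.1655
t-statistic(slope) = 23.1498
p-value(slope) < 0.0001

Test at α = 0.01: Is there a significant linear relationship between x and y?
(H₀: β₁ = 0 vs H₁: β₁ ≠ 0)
Since p-value < 0.0001 < α = 0.01, reject H₀ — the slope is significantly different from 0.

Hypothesis test for the slope coefficient:

H₀: β₁ = 0 (no linear relationship)
H₁: β₁ ≠ 0 (linear relationship exists)

Test statistic: t = β̂₁ / SE(β̂₁) = 3.8313 / 0.1655 = 23.1498

The p-value (<0.0001) is the probability, under H₀, of a t-statistic at least as extreme as |t| = 23.1498 (two-sided, df = n − 2 = 27).

Decision rule: reject H₀ if p-value < α.
p-value < 0.0001 < α = 0.01 → reject H₀.

At α = 0.01 the data do provide convincing evidence of a nonzero slope.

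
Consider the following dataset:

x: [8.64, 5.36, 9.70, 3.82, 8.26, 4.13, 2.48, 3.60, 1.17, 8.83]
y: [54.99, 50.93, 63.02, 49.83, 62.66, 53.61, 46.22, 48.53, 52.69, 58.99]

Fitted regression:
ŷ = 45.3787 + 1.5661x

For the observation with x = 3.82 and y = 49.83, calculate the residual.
Residual = -1.5312

The residual is the difference between the actual value and the predicted value:

Residual = y - ŷ

Step 1: Calculate predicted value
ŷ = 45.3787 + 1.5661 × 3.82
ŷ = 51.3612

Step 2: Calculate residual
Residual = 49.83 - 51.3612
Residual = -1.5312

Sign check: y < ŷ, so the point is below the line and the fit overestimates here.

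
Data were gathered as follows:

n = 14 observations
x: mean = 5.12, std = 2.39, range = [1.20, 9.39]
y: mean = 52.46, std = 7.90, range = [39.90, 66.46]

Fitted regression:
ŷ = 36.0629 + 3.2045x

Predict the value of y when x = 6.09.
ŷ = 55.5783

x = 6.09 lies inside the observed range [1.20, 9.39], so the fitted equation applies directly:

ŷ = 36.0629 + 3.2045 × 6.09
ŷ = 36.0629 + 19.5154
ŷ = 55.5783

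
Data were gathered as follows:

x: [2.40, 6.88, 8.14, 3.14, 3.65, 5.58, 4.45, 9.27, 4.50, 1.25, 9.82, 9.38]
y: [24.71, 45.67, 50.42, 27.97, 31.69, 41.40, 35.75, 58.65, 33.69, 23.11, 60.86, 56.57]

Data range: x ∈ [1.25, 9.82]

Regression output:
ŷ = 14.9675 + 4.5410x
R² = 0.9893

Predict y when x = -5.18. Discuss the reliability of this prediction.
ŷ = -8.5549, but this is extrapolation (below the data range [1.25, 9.82]) and may be unreliable.

Prediction calculation:
ŷ = 14.9675 + 4.5410 × (-5.18)
ŷ = -8.5549

Reliability:
- Data range: x ∈ [1.25, 9.82]
- Prediction point: x = -5.18 is 6.43 units below the observed range → this is EXTRAPOLATION, not interpolation

Why that matters here:
- There are no observations near this x to validate the fitted line there
- The standard error of prediction grows with (x − x̄)², and x = -5.18 is far from x̄ = 5.71
- Real relationships often flatten, saturate, or turn nonlinear at extremes

The R² = 0.9893 only validates the fit within [1.25, 9.82]; treat ŷ = -8.5549 with caution.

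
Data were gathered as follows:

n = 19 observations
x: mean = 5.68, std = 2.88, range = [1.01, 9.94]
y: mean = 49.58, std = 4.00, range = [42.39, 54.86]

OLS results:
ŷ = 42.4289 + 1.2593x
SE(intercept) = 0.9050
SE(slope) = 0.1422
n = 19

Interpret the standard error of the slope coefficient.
SE(slope) = 0.1422 measures the uncertainty in the estimated slope. The coefficient is estimated precisely (SE/|β̂₁| = 11.3%).

What SE measures:
- The standard error quantifies the sampling variability of the coefficient estimate
- It is the estimated standard deviation of β̂₁ across hypothetical repeated samples of the same size
- Smaller SE → more precise estimate

Relative precision:
- SE / |β̂₁| = 0.1422 / 1.2593 = 11.3%
- Rule of thumb (under 20%: precise; 20% to under 50%: moderately precise; 50% or more: imprecise) → precise

Link to the t-test: t = β̂₁ / SE(β̂₁) = 1.2593 / 0.1422 = 8.8558, the statistic for H₀: β₁ = 0.

What drives SE(β̂₁): larger n (here n = 19) → smaller SE; wider spread of x values → smaller SE.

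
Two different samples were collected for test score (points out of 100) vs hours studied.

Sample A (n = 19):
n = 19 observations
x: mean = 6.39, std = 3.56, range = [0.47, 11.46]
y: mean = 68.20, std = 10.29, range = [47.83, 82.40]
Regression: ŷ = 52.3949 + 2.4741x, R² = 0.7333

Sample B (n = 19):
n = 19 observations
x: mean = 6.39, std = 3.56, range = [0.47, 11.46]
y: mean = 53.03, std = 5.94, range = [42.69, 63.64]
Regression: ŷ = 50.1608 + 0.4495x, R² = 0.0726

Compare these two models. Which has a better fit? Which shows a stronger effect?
Model A has the better fit (R² = 0.7333 vs 0.0726). Model A shows the stronger effect (|β₁| = 2.4741 vs 0.4495).

Model Comparison:

Goodness of fit (R²):
- Model A: R² = 0.7333 → 73.33% of variance in test score explained
- Model B: R² = 0.0726 → 7.26% of variance in test score explained
- 0.7333 > 0.0726 → Model A has the better fit

Strength of effect — compare |β₁|:
- Model A: β₁ = 2.4741 → predicted test score rises 2.4741 points per additional hour of study time
- Model B: β₁ = 0.4495 → predicted test score rises 0.4495 points per additional hour of study time
- |2.4741| > |0.4495| → Model A shows the stronger marginal effect

Notes:
- R² measures how tightly points cluster around the line; β₁ measures how steep the line is — they answer different questions.
- A better fit (higher R²) doesn't necessarily mean a more important relationship.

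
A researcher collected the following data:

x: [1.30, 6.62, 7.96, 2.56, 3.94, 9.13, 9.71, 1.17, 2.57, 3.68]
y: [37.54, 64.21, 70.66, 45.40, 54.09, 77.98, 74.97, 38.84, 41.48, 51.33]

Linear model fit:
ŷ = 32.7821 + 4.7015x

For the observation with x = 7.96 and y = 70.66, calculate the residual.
Residual = 0.4540

The residual is the difference between the actual value and the predicted value:

Residual = y - ŷ

Step 1: Calculate predicted value
ŷ = 32.7821 + 4.7015 × 7.96
ŷ = 70.2060

Step 2: Calculate residual
Residual = 70.66 - 70.2060
Residual = 0.4540

Interpretation: the model underestimates the actual value by 0.4540 at this point (positive residual → observation lies above the fitted line).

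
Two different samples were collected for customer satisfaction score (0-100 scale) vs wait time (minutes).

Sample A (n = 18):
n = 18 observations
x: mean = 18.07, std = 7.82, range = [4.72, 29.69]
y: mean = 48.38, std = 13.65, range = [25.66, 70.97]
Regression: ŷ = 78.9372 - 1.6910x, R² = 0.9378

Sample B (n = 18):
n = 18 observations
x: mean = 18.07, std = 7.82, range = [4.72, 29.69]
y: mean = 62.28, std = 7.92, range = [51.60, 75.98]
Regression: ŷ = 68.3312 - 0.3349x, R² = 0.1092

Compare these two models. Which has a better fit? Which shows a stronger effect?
Model A has the better fit (R² = 0.9378 vs 0.1092). Model A shows the stronger effect (|β₁| = 1.6910 vs 0.3349).

Model Comparison:

Goodness of fit (R²):
- Model A: R² = 0.9378 → 93.78% of variance in satisfaction score explained
- Model B: R² = 0.1092 → 10.92% of variance in satisfaction score explained
- 0.9378 > 0.1092 → Model A has the better fit

Strength of effect — compare |β₁|:
- Model A: β₁ = -1.6910 → predicted satisfaction score falls 1.6910 points per additional minute of wait time
- Model B: β₁ = -0.3349 → predicted satisfaction score falls 0.3349 points per additional minute of wait time
- |-1.6910| > |-0.3349| → Model A shows the stronger marginal effect

Note: A steeper slope doesn't make a better model if the scatter around the line is large.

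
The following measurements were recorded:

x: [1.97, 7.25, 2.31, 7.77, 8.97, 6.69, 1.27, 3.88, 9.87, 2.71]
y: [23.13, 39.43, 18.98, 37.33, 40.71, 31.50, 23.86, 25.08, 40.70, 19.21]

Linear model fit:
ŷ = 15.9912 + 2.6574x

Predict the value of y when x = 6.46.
ŷ = 33.1580

To predict y for x = 6.46, substitute into the regression equation:

ŷ = 15.9912 + 2.6574 × 6.46
ŷ = 15.9912 + 17.1668
ŷ = 33.1580

This is a point prediction; actual observations scatter around it by roughly the residual standard deviation.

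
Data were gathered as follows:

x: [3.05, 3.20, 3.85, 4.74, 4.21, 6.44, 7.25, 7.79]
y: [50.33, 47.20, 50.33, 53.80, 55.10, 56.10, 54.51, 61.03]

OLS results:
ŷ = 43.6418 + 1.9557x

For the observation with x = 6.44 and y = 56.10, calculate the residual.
Residual = -0.1365

The residual is the difference between the actual value and the predicted value:

Residual = y - ŷ

Step 1: Calculate predicted value
ŷ = 43.6418 + 1.9557 × 6.44
ŷ = 56.2365

Step 2: Calculate residual
Residual = 56.10 - 56.2365
Residual = -0.1365

Sign check: y < ŷ, so the point is below the line and the fit overestimates here.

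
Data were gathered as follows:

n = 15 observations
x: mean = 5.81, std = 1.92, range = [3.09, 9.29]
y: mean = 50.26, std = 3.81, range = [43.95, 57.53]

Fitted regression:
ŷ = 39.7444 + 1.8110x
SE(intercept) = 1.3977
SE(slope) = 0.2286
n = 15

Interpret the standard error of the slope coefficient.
The slope 1.8110 is pinned down to within about ±0.2286 (one SE) by these data — relative uncertainty 12.6%, i.e. precise.

What SE measures:
- The standard error quantifies the sampling variability of the coefficient estimate
- It is the estimated standard deviation of β̂₁ across hypothetical repeated samples of the same size
- Smaller SE → more precise estimate

Relative precision:
- SE / |β̂₁| = 0.2286 / 1.8110 = 12.6%
- Rule of thumb (under 20%: precise; 20% to under 50%: moderately precise; 50% or more: imprecise) → precise

Link to interval estimation: a confidence interval for β₁ is β̂₁ ± t* × 0.2286, so SE sets the half-width per unit of t*.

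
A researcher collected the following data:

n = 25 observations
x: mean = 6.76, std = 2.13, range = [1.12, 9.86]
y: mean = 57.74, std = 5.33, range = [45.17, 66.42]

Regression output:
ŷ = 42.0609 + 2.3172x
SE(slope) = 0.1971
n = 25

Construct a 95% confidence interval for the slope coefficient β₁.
The 95% CI for β₁ is (1.9095, 2.7249)

Confidence interval for the slope:

The 95% CI for β₁ is: β̂₁ ± t*(α/2, n-2) × SE(β̂₁)

Step 1: Find critical t-value
- Confidence level = 0.95
- Degrees of freedom = n - 2 = 25 - 2 = 23
- t*(α/2, 23) = 2.0687

Step 2: Calculate margin of error
Margin = 2.0687 × 0.1971 = 0.4077

Step 3: Construct interval
CI = 2.3172 ± 0.4077
CI = (1.9095, 2.7249)

Interpretation: each one-unit increase in x is associated with a change in mean y of between 1.9095 and 2.7249, with 95% confidence.
Since 0 is outside the interval, a two-sided test at α = 0.05 would reject H₀: β₁ = 0.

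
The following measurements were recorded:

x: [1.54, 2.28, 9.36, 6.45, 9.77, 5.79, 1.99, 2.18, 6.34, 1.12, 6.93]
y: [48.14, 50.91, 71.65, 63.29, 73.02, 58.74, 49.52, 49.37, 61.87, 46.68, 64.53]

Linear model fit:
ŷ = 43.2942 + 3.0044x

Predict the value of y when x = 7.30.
ŷ = 65.2263

x = 7.30 lies inside the observed range [1.12, 9.77], so the fitted equation applies directly:

ŷ = 43.2942 + 3.0044 × 7.30
ŷ = 43.2942 + 21.9321
ŷ = 65.2263

This is a point prediction; actual observations scatter around it by roughly the residual standard deviation.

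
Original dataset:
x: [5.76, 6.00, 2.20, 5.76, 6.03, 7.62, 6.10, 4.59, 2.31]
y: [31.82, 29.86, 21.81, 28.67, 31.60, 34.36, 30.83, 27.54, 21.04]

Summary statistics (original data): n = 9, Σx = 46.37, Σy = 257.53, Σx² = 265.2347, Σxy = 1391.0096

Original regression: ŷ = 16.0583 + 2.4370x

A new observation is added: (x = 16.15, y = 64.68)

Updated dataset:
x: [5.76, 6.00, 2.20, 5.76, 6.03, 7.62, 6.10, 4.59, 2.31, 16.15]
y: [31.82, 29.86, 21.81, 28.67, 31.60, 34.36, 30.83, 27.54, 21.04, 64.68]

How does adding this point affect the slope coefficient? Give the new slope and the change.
Adding the point moves β₁ from 2.4370 to 3.1153, i.e. it increases by 0.6783 (+27.8%).

The new point has HIGH LEVERAGE: x = 16.15 is far from the original mean x̄ = 46.37/9 ≈ 5.15 (original range [2.20, 7.62]).

Step 1: Update the sums with the new point (n goes from 9 to 10)
Σx  = 46.37 + 16.15 = 62.52
Σy  = 257.53 + 64.68 = 322.21
Σx² = 265.2347 + 16.15² = 265.2347 + 260.8225 = 526.0572
Σxy = 1391.0096 + 16.15×64.68 = 1391.0096 + 1044.5820 = 2435.5916

Step 2: Recompute the slope with b₁ = (nΣxy − ΣxΣy) / (nΣx² − (Σx)²)
Numerator   = 10×2435.5916 − 62.52×322.21 = 24355.9160 − 20144.5692 = 4211.3468
Denominator = 10×526.0572 − 62.52² = 5260.5720 − 3908.7504 = 1351.8216
b₁(new) = 4211.3468 / 1351.8216 = 3.1153

(Same formula on the original sums: (9×1391.0096 − 46.37×257.53) / (9×265.2347 − 46.37²) = 577.4203 / 236.9354 = 2.4370, matching the given fit.)

Step 3: Change in slope
Δβ₁ = 3.1153 − 2.4370 = +0.6783
Relative change = +0.6783 / 2.4370 × 100% = +27.8%
→ the slope increases when the point is added.

Because the point sits above the extension of the original line at a high-leverage x, it tilts the fit up.
In practice: check such a point for data-entry or measurement error; investigate whether it comes from the same population as the rest of the sample.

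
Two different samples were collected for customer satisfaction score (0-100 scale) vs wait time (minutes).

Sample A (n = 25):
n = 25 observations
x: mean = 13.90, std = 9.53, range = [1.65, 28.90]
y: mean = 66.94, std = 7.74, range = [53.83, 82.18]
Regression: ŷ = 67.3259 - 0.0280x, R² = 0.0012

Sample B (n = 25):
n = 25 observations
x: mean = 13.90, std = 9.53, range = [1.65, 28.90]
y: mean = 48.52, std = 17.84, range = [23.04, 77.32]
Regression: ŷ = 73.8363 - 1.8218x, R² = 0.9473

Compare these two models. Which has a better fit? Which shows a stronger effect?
Model B has the better fit (R² = 0.9473 vs 0.0012). Model B shows the stronger effect (|β₁| = 1.8218 vs 0.0280).

Model Comparison:

Which explains more variance? (R²)
- Model A: R² = 0.0012 → 0.12% of variance in satisfaction score explained
- Model B: R² = 0.9473 → 94.73% of variance in satisfaction score explained
- 0.9473 > 0.0012 → Model B has the better fit

Effect size (slope magnitude):
- Model A: β₁ = -0.0280 → predicted satisfaction score falls 0.0280 points per additional minute of wait time
- Model B: β₁ = -1.8218 → predicted satisfaction score falls 1.8218 points per additional minute of wait time
- |-0.0280| < |-1.8218| → Model B shows the stronger marginal effect

Notes:
- R² measures how tightly points cluster around the line; β₁ measures how steep the line is — they answer different questions.
- The two samples could reflect different populations, time periods, or measurement quality.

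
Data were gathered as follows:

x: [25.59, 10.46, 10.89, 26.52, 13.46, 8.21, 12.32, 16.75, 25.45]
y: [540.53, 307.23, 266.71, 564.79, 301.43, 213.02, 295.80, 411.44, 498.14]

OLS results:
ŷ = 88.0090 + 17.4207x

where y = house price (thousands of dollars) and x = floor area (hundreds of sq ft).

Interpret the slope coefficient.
On average, house price is about 17.4207 thousand dollars higher for every extra hundred sq ft of floor area.

β₁ = 17.4207 is the change in predicted house price (thousand dollars) per additional hundred sq ft of floor area.

Interpretation:
- Floor area up by 1 hundred sq ft → predicted house price increases by 17.4207 thousand dollars
- This is a linear approximation: the same per-unit change is assumed across the whole observed x range
- The slope describes association in these data, not necessarily a causal effect

(β₀ = 88.0090 is the fitted value at x = 0 and is not part of the slope interpretation.)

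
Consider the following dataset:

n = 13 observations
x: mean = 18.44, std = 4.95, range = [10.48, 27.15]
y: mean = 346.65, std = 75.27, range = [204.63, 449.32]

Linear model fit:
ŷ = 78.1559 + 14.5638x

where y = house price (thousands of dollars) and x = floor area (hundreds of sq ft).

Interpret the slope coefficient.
On average, house price is about 14.5638 thousand dollars higher for every extra hundred sq ft of floor area.

The slope β₁ = 14.5638 gives the rate at which the fitted house price changes with floor area.

Interpretation:
- Floor area up by 1 hundred sq ft → predicted house price increases by 14.5638 thousand dollars
- This is a linear approximation: the same per-unit change is assumed across the whole observed x range

(β₀ = 78.1559 is the fitted value at x = 0 and is not part of the slope interpretation.)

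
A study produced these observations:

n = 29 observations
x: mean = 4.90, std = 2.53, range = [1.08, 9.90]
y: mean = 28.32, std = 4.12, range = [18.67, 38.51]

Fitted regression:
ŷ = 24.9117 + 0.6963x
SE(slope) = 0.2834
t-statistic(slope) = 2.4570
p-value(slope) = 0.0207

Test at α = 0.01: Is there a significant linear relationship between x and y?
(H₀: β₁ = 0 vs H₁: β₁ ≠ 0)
p-value = 0.0207 ≥ α = 0.01, so we fail to reject H₀. The relationship is not significant.

Hypothesis test for the slope coefficient:

H₀: β₁ = 0 (no linear relationship)
H₁: β₁ ≠ 0 (linear relationship exists)

Test statistic: t = β̂₁ / SE(β̂₁) = 0.6963 / 0.2834 = 2.4570

The p-value (0.0207) is the probability, under H₀, of a t-statistic at least as extreme as |t| = 2.4570 (two-sided, df = n − 2 = 27).

Decision rule: reject H₀ if p-value < α.
p-value = 0.0207 ≥ α = 0.01 → fail to reject H₀.

At α = 0.01 the data do not provide convincing evidence of a nonzero slope.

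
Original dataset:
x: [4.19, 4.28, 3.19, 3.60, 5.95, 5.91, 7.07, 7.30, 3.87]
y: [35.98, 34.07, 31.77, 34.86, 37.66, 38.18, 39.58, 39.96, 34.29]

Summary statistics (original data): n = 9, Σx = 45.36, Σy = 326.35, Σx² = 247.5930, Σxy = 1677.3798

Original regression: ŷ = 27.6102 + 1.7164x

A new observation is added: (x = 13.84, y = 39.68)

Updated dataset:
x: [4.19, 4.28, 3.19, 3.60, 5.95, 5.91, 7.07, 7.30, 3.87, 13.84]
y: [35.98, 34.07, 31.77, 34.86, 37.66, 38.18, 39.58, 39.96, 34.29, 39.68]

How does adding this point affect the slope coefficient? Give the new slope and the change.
Adding the point moves β₁ from 1.7164 to 0.6727, i.e. it decreases by 1.0437 (-60.8%).

The new point has HIGH LEVERAGE: x = 13.84 is far from the original mean x̄ = 45.36/9 ≈ 5.04 (original range [3.19, 7.30]).

Step 1: Update the sums with the new point (n goes from 9 to 10)
Σx  = 45.36 + 13.84 = 59.20
Σy  = 326.35 + 39.68 = 366.03
Σx² = 247.5930 + 13.84² = 247.5930 + 191.5456 = 439.1386
Σxy = 1677.3798 + 13.84×39.68 = 1677.3798 + 549.1712 = 2226.5510

Step 2: Recompute the slope with b₁ = (nΣxy − ΣxΣy) / (nΣx² − (Σx)²)
Numerator   = 10×2226.5510 − 59.20×366.03 = 22265.5100 − 21668.9760 = 596.5340
Denominator = 10×439.1386 − 59.20² = 4391.3860 − 3504.6400 = 886.7460
b₁(new) = 596.5340 / 886.7460 = 0.6727

(Same formula on the original sums: (9×1677.3798 − 45.36×326.35) / (9×247.5930 − 45.36²) = 293.1822 / 170.8074 = 1.7164, matching the given fit.)

Step 3: Change in slope
Δβ₁ = 0.6727 − 1.7164 = -1.0437
Relative change = -1.0437 / 1.7164 × 100% = -60.8%
→ the slope decreases when the point is added.

A high-leverage point only changes the slope if it is off the original line; here y = 39.68 is below the original trend, so the slope decreases.
In practice: examine leverage (hᵢ) and Cook's distance rather than deleting it automatically; check such a point for data-entry or measurement error.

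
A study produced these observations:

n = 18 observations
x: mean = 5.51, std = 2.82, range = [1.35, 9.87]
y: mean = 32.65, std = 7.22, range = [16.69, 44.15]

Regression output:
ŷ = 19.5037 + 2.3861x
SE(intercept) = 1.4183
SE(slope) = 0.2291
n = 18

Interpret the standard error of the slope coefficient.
SE(β̂₁) = 0.2291 is the estimated standard deviation of the slope estimate across repeated samples; relative to β̂₁ = 2.3861 that is 9.6%, a precise estimate.

SE(β̂₁) = s / √Sxx, where s is the residual standard deviation and Sxx = Σ(x − x̄)². It is the yardstick for how far β̂₁ = 2.3861 could plausibly be from the true slope.

Relative precision:
- SE / |β̂₁| = 0.2291 / 2.3861 = 9.6%
- Rule of thumb (under 20%: precise; 20% to under 50%: moderately precise; 50% or more: imprecise) → precise

Rough 95% range (±2 SE): 2.3861 ± 0.4582 → (1.9279, 2.8443).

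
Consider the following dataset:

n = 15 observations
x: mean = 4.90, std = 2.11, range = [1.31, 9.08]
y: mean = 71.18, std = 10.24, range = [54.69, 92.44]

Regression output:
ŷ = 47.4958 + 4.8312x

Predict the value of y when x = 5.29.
ŷ = 73.0528

To predict y for x = 5.29, substitute into the regression equation:

ŷ = 47.4958 + 4.8312 × 5.29
ŷ = 47.4958 + 25.5570
ŷ = 73.0528

This is the fitted mean response at that x — an individual observation would come with a wider prediction interval.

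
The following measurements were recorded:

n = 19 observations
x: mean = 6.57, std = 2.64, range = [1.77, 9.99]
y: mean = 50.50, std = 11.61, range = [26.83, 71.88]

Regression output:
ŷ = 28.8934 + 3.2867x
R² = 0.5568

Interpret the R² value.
About 55.68% of the variability in y is accounted for by the regression on x (R² = 0.5568) — a moderate linear fit.

R² = 1 − SS_res/SS_tot compares the residual scatter to the total scatter of y about its mean.

Here R² = 0.5568:
- Explained: 55.68% of the variation in y
- Unexplained (residual): 100% − 55.68% = 44.32%
- Rule of thumb (below 0.3 weak; 0.3 to below 0.7 moderate; 0.7 and above strong) → moderate

Equivalently, for simple linear regression R² = r², so |r| = √0.5568 ≈ 0.7462.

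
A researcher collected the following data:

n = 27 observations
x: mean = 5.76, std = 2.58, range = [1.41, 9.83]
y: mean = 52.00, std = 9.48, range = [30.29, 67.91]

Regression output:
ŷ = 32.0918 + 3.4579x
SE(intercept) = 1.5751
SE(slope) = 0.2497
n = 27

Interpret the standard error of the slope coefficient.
The slope 3.4579 is pinned down to within about ±0.2497 (one SE) by these data — relative uncertainty 7.2%, i.e. precise.

SE(β̂₁) = 0.2497 says: if we drew many samples of n = 27 from the same population and refit each time, the fitted slopes would scatter with a standard deviation of roughly 0.2497 around the true β₁.

Relative precision:
- SE / |β̂₁| = 0.2497 / 3.4579 = 7.2%
- Rule of thumb (under 20%: precise; 20% to under 50%: moderately precise; 50% or more: imprecise) → precise

Link to the t-test: t = β̂₁ / SE(β̂₁) = 3.4579 / 0.2497 = 13.8482, the statistic for H₀: β₁ = 0.

What drives SE(β̂₁): larger n (here n = 27) → smaller SE; more residual scatter → larger SE; wider spread of x values → smaller SE.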